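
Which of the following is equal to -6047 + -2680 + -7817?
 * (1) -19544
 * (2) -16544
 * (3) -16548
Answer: 2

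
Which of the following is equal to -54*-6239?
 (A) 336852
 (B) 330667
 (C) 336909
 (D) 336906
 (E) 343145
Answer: D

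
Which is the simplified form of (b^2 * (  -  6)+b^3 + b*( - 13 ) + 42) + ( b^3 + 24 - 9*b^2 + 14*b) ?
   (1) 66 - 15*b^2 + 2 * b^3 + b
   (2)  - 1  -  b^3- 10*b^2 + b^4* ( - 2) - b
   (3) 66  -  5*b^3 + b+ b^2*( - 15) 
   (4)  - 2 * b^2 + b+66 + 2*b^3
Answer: 1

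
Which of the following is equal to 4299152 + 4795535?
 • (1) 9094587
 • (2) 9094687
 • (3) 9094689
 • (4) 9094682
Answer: 2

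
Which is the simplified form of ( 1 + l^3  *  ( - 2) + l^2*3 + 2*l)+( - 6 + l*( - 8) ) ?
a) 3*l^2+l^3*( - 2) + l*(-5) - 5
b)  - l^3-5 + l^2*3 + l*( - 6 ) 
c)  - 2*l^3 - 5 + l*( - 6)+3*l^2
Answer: c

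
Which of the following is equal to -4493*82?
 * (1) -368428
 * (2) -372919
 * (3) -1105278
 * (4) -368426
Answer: 4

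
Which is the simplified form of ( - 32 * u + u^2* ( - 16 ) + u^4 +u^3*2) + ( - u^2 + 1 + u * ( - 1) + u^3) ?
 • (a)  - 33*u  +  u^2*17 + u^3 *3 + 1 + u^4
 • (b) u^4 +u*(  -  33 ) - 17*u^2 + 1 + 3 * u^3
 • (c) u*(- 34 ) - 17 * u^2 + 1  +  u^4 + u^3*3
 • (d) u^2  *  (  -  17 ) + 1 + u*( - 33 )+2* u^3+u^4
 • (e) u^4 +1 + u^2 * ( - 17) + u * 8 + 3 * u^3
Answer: b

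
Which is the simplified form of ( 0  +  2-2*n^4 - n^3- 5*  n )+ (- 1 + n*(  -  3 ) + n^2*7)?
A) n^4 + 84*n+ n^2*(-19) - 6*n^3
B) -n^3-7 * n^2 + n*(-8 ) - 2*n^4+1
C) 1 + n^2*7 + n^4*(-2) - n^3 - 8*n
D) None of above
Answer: C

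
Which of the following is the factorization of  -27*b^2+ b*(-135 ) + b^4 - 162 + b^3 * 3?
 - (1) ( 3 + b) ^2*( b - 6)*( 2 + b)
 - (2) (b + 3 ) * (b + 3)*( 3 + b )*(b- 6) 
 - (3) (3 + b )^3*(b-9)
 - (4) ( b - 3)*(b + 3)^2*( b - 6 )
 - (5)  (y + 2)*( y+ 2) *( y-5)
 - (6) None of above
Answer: 2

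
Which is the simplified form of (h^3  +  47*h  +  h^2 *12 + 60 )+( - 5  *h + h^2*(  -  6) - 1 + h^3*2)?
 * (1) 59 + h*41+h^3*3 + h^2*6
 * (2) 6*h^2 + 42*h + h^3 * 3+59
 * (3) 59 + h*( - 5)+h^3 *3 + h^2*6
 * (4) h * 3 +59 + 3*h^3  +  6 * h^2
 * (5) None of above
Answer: 2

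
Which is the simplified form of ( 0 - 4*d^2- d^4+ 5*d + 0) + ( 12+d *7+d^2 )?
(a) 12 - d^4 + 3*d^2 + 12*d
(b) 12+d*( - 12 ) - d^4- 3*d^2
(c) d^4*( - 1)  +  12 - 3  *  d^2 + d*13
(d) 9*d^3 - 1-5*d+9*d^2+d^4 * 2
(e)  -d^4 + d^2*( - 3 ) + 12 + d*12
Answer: e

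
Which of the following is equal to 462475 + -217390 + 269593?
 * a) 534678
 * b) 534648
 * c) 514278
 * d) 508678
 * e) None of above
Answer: e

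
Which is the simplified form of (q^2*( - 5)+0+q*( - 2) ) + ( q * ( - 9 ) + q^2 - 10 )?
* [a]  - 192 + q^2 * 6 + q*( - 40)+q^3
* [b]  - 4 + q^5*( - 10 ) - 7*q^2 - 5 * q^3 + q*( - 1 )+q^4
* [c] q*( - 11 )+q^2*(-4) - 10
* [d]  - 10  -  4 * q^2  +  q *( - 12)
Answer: c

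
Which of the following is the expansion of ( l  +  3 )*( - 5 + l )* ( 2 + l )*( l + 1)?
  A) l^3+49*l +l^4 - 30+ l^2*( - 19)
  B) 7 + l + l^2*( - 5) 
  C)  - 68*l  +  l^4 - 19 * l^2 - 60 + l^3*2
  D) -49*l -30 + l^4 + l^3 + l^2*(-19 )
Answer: D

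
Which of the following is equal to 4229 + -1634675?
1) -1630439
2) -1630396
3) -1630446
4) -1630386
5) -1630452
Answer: 3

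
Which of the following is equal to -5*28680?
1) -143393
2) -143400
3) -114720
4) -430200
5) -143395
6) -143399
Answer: 2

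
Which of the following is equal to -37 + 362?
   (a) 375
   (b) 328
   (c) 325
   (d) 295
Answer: c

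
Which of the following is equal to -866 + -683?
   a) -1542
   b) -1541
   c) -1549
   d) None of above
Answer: c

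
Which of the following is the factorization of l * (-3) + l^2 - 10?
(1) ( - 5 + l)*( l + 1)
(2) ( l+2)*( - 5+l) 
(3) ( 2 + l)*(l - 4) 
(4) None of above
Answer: 2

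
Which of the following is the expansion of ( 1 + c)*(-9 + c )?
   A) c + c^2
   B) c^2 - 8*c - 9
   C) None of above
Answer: B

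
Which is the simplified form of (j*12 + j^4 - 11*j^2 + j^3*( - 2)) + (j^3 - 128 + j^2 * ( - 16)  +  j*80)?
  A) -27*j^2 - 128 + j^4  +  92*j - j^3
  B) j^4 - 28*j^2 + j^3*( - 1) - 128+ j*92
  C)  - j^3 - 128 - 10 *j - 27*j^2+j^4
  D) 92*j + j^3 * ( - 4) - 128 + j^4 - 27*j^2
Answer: A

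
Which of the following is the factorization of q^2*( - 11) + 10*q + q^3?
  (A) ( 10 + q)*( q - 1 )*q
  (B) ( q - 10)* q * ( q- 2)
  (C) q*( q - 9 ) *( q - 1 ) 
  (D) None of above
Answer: D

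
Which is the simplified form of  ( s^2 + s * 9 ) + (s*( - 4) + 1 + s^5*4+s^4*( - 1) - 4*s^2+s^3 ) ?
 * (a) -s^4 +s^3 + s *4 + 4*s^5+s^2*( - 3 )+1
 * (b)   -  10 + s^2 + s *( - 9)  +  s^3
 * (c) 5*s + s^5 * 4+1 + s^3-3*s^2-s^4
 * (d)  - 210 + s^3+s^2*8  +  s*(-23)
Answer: c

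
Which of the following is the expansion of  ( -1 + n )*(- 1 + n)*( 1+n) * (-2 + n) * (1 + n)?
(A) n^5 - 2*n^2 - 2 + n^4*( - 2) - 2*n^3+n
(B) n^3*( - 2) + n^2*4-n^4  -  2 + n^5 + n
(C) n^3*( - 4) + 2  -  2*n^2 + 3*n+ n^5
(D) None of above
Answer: D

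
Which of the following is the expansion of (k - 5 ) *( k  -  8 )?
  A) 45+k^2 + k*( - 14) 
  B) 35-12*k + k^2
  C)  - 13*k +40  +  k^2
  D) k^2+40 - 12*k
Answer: C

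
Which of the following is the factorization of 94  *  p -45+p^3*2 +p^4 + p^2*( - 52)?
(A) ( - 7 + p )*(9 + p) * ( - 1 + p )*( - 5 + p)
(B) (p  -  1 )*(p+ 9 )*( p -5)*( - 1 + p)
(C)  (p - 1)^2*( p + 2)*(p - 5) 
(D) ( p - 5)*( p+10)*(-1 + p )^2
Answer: B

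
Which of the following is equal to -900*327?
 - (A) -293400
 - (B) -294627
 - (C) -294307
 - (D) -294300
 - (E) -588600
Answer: D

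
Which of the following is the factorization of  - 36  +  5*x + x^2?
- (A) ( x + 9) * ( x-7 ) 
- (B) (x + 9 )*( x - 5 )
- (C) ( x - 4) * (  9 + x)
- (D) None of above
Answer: C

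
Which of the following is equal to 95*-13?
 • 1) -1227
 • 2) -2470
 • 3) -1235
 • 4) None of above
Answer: 3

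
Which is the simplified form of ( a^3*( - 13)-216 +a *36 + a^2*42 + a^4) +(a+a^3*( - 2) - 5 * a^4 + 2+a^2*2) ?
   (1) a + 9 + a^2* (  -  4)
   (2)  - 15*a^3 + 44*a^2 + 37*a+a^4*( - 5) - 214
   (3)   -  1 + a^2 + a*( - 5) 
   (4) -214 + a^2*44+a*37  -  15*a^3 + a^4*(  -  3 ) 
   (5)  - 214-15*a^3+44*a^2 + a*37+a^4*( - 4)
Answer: 5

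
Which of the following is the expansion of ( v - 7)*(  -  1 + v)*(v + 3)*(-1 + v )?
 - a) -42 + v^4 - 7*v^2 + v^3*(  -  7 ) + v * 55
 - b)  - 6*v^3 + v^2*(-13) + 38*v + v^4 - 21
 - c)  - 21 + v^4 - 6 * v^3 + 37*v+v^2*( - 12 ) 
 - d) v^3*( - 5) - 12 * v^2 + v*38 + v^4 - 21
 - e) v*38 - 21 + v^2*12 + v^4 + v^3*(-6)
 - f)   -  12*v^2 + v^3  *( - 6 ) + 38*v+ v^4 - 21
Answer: f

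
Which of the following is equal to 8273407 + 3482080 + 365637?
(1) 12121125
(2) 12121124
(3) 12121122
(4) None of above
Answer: 2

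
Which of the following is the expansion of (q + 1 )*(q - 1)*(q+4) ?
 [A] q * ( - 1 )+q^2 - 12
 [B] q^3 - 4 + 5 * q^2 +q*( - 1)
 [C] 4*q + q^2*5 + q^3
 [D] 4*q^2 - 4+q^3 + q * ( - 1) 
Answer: D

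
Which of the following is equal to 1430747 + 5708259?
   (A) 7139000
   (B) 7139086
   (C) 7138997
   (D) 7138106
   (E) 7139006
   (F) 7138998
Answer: E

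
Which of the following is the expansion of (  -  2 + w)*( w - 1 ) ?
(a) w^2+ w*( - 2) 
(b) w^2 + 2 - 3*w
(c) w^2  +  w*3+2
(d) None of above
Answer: b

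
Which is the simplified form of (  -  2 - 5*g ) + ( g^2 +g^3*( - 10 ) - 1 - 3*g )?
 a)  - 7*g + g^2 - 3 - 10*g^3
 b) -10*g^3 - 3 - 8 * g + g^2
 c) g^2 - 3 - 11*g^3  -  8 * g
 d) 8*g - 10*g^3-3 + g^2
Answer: b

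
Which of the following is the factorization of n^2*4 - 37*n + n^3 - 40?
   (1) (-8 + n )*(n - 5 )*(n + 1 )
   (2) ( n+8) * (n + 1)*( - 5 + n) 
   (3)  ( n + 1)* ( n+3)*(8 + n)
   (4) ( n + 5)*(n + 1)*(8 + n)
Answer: 2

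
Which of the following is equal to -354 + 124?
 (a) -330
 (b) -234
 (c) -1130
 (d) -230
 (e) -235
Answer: d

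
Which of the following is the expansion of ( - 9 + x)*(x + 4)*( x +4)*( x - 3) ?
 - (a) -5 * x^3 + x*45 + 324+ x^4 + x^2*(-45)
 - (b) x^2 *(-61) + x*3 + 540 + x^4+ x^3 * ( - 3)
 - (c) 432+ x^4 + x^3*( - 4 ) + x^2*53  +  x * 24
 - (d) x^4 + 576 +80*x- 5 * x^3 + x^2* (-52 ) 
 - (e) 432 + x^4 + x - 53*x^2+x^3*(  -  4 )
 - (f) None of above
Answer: f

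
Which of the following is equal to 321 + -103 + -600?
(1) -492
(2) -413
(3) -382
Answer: 3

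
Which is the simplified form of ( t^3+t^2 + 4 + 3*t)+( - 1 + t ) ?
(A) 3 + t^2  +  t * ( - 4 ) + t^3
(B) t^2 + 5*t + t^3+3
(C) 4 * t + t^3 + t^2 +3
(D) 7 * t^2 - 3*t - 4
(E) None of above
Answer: C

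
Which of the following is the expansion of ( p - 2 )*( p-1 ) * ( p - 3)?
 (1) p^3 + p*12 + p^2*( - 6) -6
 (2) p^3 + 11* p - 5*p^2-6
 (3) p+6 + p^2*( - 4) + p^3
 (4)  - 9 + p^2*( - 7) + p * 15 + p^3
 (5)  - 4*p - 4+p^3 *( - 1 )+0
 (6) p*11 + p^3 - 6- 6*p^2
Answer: 6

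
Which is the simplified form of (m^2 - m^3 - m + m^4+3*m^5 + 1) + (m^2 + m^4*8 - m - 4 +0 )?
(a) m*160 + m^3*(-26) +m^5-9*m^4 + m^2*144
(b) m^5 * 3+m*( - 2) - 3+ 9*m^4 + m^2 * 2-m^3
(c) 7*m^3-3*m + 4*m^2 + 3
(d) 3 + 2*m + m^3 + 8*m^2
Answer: b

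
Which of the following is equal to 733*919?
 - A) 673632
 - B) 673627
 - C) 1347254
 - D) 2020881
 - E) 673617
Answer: B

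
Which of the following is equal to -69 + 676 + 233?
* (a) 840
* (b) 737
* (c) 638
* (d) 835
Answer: a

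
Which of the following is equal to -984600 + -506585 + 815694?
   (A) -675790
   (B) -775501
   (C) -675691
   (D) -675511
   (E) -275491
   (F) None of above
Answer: F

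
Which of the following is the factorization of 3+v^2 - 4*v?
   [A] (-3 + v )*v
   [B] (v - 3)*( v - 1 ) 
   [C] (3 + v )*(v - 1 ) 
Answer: B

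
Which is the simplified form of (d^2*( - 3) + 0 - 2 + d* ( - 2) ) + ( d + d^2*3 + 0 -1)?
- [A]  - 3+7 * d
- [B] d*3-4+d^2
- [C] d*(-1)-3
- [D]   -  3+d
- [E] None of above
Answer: C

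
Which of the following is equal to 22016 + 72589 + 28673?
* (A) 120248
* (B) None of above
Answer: B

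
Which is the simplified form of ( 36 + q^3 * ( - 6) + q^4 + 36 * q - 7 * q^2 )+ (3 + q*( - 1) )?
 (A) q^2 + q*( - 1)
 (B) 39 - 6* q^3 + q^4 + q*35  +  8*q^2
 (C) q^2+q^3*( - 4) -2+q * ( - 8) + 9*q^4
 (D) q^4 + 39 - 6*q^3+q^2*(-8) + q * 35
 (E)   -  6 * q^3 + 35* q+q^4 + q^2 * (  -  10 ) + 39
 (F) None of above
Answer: F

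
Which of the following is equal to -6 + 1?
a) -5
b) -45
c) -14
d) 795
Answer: a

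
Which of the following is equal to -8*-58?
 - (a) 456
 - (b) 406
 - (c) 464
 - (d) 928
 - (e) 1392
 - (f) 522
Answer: c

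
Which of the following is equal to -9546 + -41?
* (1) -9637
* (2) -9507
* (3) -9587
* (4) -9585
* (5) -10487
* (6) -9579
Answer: 3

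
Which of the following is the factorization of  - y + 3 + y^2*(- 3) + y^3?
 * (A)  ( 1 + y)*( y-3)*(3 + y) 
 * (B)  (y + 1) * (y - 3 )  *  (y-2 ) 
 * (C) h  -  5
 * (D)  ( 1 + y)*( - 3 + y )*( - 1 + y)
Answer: D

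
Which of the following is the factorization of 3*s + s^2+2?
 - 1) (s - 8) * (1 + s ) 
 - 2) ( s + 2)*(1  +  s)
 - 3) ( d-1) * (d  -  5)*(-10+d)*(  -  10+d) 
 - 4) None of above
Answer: 2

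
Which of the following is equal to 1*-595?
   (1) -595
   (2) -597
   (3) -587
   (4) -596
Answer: 1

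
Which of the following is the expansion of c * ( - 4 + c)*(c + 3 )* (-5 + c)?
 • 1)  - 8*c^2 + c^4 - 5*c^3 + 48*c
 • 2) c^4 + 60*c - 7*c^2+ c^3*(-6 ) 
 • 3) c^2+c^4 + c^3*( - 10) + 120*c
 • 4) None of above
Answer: 2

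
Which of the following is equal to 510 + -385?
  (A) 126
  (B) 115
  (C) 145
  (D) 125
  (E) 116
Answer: D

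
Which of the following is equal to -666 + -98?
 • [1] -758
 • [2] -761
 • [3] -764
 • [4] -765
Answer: 3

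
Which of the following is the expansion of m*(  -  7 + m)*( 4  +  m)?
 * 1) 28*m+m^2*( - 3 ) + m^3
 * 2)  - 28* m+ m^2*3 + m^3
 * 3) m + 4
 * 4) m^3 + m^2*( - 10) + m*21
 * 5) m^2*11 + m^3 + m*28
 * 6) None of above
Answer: 6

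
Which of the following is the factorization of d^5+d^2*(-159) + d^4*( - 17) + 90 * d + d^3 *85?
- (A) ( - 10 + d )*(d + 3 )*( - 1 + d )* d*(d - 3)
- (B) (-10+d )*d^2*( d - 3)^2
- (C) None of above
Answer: C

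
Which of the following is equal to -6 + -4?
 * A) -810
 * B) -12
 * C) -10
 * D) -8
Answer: C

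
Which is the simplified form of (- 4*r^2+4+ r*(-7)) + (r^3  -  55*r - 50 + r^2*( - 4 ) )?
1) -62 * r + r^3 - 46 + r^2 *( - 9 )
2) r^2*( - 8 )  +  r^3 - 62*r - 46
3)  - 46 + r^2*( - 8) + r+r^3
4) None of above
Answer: 2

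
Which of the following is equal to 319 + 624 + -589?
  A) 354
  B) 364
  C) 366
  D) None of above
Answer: A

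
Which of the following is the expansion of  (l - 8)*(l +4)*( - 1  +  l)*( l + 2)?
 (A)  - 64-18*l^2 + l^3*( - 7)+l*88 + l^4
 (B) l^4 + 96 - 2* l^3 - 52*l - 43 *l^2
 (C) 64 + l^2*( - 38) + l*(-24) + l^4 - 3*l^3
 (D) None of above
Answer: C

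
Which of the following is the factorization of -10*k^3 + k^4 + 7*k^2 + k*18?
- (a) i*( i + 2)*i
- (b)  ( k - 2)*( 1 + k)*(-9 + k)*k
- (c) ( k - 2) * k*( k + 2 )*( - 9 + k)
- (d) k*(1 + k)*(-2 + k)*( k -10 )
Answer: b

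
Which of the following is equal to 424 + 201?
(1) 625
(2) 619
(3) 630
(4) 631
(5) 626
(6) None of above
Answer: 1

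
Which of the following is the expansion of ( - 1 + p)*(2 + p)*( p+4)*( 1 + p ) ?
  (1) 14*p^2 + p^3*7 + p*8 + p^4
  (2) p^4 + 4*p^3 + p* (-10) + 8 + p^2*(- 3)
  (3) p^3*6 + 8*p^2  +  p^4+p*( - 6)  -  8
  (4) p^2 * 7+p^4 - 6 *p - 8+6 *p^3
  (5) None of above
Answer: 4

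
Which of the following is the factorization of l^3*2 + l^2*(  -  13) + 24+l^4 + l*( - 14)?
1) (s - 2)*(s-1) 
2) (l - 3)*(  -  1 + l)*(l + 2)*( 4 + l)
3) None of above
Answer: 2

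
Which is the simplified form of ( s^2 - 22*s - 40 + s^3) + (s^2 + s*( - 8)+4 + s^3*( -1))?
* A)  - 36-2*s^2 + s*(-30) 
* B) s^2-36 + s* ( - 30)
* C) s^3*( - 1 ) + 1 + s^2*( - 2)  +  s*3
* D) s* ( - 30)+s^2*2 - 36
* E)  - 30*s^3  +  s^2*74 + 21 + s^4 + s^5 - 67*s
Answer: D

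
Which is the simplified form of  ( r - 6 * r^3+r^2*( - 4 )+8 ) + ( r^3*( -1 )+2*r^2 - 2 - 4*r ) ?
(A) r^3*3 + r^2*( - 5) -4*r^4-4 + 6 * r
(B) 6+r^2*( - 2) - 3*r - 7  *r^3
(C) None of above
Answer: B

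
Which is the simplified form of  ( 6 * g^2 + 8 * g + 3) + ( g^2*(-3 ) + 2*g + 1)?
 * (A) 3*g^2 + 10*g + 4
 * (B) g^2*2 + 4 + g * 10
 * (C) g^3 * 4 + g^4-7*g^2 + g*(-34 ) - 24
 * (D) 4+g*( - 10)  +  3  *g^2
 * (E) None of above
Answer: A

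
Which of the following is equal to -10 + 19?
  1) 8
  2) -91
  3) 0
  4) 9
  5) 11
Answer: 4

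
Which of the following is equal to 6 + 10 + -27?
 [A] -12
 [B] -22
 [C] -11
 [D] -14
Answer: C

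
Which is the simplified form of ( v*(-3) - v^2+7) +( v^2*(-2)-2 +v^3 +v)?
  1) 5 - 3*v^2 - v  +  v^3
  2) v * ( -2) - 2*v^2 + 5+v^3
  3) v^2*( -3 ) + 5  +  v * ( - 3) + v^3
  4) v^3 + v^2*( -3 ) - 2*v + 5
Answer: 4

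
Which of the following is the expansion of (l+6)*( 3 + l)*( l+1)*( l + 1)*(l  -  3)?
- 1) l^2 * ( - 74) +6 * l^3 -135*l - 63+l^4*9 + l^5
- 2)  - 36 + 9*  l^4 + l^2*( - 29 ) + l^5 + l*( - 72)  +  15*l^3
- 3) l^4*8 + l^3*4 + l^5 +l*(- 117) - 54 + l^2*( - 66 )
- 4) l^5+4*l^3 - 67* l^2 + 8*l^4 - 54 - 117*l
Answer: 3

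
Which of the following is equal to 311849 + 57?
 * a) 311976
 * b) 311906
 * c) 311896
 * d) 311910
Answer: b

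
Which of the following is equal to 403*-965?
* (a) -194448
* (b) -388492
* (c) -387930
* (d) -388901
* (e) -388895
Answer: e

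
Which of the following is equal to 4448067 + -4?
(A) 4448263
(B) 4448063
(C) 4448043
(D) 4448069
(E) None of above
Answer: B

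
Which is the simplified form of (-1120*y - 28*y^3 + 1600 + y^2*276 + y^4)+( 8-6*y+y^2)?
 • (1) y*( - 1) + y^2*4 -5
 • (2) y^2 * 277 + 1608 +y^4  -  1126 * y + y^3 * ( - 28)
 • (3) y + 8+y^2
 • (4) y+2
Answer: 2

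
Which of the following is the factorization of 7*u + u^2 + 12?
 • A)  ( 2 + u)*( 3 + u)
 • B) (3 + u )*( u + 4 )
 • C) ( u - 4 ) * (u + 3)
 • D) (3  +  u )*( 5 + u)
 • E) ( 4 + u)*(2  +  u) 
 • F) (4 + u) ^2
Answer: B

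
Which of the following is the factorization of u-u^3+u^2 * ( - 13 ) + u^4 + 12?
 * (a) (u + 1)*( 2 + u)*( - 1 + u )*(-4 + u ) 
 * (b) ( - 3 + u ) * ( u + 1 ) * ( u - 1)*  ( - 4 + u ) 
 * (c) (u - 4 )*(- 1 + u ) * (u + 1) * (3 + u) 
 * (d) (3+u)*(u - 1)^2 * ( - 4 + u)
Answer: c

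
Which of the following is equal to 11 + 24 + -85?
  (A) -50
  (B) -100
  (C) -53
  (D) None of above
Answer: A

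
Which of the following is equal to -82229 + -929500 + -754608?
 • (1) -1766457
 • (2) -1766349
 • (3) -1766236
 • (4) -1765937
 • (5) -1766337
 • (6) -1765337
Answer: 5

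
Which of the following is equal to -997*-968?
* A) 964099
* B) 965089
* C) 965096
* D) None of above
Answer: C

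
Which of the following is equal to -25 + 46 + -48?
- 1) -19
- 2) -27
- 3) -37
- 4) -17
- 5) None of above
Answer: 2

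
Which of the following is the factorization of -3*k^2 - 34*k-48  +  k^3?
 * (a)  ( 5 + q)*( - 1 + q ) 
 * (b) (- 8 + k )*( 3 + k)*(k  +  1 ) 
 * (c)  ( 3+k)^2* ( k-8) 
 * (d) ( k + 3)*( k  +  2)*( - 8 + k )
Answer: d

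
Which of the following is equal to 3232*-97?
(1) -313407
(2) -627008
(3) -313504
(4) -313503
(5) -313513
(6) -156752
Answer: 3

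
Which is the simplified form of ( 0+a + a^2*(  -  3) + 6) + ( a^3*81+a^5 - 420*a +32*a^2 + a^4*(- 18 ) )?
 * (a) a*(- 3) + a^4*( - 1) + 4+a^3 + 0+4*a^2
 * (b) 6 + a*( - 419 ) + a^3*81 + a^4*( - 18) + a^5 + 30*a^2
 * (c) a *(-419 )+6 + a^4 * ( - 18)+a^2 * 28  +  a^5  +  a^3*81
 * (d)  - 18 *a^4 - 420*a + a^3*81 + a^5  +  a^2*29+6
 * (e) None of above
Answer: e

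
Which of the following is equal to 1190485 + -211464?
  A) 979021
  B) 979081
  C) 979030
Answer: A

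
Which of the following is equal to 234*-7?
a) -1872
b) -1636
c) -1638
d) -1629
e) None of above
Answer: c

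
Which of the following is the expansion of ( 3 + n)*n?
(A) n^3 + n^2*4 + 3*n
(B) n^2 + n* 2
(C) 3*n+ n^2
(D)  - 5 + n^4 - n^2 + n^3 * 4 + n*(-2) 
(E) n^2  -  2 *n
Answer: C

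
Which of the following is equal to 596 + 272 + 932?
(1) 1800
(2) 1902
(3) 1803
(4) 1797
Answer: 1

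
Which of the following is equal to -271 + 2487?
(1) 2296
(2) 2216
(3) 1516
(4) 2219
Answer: 2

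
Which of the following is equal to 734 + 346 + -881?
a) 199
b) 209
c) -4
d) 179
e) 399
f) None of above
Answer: a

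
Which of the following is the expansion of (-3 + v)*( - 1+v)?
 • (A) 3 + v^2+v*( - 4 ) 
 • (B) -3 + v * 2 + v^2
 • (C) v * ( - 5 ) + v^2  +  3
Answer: A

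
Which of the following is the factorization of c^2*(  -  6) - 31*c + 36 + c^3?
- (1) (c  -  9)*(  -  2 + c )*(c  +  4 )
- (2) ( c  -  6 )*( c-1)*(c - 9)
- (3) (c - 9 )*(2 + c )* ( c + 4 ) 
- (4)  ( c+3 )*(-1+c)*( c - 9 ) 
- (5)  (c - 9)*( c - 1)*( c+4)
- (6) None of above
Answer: 5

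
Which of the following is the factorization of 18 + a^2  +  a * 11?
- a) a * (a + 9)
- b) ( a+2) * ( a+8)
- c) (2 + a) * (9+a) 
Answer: c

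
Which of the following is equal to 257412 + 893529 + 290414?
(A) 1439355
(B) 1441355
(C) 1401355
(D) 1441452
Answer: B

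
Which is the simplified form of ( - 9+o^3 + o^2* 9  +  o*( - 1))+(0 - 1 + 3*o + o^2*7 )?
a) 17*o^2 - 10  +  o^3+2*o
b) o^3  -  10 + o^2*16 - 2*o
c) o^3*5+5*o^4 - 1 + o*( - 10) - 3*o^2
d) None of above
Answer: d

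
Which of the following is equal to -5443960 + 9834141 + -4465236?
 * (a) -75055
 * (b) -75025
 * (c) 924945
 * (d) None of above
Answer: a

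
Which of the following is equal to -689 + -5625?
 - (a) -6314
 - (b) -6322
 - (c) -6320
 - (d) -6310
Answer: a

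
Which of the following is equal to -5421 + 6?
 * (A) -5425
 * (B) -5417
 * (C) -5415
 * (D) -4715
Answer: C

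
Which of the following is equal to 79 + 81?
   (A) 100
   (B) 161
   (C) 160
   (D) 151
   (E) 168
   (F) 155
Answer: C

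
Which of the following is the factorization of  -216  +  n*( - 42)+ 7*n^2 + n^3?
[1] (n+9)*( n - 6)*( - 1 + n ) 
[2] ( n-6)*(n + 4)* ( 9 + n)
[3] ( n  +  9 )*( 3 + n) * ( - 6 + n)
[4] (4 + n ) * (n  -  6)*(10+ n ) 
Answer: 2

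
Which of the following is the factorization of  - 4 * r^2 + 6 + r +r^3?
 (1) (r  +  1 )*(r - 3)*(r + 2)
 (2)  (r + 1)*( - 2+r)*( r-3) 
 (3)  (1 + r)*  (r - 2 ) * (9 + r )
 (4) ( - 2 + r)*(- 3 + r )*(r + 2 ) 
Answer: 2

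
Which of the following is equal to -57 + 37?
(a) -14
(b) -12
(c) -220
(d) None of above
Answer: d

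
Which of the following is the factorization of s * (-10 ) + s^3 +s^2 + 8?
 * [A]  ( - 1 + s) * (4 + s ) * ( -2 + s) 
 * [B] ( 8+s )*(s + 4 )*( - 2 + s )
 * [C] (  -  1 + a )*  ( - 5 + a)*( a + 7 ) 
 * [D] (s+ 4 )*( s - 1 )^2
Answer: A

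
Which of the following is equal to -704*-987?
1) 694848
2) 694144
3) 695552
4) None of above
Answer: 1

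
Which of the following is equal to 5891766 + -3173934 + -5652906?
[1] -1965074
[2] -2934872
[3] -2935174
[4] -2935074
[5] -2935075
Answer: 4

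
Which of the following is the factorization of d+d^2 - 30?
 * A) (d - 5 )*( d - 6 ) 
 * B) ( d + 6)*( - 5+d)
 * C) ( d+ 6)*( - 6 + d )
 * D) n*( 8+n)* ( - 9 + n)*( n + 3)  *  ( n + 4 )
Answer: B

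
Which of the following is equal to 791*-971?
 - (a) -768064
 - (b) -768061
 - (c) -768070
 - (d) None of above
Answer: b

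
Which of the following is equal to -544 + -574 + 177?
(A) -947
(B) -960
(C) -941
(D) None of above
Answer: C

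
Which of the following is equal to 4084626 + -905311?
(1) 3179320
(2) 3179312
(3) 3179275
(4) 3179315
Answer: 4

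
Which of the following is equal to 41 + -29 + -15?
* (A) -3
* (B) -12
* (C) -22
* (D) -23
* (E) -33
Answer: A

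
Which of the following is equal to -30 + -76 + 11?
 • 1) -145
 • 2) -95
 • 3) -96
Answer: 2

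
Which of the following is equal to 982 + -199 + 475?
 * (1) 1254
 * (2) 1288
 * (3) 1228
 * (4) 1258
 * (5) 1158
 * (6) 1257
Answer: 4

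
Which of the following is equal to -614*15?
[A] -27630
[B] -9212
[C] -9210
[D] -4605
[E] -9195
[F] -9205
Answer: C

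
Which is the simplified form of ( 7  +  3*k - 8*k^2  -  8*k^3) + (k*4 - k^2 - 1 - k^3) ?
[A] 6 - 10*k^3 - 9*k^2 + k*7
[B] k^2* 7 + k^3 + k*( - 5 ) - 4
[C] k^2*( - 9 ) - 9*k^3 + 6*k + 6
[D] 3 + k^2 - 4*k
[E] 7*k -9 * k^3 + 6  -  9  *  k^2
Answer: E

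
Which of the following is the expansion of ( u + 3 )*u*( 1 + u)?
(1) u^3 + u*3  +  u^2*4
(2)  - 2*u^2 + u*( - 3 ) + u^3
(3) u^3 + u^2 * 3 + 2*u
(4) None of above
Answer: 1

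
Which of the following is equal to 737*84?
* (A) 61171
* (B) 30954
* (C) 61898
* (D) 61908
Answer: D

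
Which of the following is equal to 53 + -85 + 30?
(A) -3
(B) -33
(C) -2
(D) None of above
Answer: C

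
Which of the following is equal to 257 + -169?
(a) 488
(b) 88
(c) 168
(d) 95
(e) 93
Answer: b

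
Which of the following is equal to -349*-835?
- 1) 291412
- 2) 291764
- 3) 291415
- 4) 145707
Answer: 3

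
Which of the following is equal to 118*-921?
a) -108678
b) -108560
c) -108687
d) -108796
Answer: a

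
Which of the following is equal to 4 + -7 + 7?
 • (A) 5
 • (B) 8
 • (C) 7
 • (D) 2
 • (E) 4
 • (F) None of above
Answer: E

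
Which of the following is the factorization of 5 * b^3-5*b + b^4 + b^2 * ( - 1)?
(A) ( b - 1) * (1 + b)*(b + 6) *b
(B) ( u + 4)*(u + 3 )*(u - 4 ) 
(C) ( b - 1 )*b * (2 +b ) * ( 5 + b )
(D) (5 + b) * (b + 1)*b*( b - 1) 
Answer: D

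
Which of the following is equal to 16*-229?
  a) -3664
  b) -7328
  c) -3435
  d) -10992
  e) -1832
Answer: a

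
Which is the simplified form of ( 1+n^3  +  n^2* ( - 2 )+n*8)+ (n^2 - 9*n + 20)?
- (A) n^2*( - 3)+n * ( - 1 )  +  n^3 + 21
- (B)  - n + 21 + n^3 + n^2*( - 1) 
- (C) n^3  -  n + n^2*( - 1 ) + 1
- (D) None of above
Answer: B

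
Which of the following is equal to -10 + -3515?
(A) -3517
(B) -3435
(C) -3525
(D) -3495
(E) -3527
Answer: C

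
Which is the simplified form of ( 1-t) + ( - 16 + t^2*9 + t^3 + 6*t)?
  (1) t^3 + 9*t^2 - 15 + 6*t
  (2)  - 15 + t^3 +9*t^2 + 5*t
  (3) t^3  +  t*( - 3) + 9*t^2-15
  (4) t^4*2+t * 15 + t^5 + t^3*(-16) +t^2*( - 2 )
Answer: 2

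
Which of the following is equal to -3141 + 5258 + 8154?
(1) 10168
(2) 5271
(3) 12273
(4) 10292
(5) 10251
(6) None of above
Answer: 6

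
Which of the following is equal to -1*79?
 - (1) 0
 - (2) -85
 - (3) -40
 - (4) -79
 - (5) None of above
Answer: 4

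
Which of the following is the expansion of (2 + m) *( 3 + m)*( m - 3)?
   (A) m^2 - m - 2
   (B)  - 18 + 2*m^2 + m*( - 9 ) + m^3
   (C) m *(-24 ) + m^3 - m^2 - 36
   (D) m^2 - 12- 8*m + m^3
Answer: B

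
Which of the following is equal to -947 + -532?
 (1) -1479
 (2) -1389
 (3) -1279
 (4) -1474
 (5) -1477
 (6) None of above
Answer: 1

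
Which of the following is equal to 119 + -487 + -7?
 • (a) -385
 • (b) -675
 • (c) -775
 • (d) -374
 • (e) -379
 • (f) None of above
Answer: f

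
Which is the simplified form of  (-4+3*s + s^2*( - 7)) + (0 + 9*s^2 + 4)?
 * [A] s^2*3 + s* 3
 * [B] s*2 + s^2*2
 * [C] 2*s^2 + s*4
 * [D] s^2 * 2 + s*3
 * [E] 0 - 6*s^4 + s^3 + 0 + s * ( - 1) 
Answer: D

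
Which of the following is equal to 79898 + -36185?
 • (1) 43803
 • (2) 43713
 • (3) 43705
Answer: 2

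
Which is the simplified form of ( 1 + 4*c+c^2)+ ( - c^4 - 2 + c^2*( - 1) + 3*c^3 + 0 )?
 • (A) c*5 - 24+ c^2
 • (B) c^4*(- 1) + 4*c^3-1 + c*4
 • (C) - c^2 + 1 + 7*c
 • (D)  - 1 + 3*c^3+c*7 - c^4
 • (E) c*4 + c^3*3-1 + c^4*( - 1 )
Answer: E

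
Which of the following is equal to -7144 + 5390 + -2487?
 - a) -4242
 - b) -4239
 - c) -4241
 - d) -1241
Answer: c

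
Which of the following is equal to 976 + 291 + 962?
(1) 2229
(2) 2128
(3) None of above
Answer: 1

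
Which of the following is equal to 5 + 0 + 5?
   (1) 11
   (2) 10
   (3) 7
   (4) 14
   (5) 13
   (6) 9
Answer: 2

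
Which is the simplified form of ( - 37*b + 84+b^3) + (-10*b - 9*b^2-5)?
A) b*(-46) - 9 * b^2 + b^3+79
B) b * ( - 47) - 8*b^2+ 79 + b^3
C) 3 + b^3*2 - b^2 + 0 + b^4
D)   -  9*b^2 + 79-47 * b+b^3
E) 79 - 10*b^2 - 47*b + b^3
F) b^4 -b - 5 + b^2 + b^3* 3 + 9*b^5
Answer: D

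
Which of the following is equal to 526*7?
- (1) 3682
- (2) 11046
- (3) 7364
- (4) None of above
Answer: 1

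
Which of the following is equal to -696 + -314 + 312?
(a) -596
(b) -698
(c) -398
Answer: b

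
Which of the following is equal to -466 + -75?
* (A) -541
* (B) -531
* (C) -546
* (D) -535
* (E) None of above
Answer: A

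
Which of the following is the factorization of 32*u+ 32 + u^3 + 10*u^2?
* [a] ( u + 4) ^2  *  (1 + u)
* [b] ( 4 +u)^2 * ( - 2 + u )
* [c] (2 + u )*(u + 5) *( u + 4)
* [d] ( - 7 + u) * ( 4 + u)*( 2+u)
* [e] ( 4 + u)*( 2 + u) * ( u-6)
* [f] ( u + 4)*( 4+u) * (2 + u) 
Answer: f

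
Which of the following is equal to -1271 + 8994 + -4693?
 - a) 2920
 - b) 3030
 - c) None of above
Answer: b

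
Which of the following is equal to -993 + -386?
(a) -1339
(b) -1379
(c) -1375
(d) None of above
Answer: b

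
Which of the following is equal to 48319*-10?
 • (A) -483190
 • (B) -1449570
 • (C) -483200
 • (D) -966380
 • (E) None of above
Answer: A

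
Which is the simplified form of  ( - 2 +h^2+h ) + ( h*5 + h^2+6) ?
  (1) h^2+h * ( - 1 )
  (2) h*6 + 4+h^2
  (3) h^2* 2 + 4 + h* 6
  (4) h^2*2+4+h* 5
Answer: 3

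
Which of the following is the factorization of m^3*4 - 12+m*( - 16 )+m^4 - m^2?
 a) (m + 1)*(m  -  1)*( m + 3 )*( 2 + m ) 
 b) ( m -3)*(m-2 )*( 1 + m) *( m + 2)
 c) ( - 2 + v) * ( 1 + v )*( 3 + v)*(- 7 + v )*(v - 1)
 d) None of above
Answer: d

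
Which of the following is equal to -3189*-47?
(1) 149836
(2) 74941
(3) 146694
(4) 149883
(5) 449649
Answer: 4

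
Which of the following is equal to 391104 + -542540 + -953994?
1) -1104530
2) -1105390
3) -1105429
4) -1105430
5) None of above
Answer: 4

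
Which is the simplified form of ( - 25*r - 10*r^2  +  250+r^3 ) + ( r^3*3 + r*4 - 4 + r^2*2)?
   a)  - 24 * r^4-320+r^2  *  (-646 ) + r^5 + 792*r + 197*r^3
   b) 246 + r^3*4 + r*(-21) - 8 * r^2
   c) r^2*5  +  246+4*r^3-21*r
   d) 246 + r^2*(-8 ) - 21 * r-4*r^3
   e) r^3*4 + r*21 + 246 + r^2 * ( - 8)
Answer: b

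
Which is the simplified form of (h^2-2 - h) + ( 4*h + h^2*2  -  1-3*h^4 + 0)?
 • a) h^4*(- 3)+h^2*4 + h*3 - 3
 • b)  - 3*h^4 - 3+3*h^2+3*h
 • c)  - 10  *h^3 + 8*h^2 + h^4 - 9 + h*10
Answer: b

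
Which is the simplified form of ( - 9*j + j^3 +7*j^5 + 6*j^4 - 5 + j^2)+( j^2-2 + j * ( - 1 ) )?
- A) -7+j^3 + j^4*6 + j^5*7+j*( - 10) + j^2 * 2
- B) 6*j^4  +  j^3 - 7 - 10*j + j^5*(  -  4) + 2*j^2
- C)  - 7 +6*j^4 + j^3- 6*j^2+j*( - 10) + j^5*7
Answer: A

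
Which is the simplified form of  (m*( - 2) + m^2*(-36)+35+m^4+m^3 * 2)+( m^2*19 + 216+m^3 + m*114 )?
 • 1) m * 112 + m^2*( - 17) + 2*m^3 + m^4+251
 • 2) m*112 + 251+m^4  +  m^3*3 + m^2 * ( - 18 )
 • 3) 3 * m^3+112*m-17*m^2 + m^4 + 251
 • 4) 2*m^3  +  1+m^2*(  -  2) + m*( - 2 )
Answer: 3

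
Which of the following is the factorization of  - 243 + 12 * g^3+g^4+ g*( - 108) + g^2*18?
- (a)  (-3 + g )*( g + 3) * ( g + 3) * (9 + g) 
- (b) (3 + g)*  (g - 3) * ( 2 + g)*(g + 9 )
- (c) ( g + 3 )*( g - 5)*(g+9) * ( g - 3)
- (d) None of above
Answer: a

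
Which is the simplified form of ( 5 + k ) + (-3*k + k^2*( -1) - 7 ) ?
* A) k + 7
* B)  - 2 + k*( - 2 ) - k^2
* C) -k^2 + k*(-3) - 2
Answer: B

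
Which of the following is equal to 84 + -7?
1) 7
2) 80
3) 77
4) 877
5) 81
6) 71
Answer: 3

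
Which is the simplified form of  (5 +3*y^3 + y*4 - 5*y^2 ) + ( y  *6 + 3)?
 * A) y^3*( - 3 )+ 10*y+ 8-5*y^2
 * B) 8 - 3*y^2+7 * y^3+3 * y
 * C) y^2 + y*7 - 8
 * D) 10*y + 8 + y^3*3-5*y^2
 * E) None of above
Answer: D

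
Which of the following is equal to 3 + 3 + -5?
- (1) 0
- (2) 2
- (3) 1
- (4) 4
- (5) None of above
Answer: 3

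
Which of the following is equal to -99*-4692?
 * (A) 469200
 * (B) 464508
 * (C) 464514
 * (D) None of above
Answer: B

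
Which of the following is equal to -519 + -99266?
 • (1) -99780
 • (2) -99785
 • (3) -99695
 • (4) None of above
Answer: 2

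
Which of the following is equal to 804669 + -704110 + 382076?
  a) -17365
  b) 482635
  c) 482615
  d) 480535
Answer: b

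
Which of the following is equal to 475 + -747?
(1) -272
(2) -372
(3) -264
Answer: 1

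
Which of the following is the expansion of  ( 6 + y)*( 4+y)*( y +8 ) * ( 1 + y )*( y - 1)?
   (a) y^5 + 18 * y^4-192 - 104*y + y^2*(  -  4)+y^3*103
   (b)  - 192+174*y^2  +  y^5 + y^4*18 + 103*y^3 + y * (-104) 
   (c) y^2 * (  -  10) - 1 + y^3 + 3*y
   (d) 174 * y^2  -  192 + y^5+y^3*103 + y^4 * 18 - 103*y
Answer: b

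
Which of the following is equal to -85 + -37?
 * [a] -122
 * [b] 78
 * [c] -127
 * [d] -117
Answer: a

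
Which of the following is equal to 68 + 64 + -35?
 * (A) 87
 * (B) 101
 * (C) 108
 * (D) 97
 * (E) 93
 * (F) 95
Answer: D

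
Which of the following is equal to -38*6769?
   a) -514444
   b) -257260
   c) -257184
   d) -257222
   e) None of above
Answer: d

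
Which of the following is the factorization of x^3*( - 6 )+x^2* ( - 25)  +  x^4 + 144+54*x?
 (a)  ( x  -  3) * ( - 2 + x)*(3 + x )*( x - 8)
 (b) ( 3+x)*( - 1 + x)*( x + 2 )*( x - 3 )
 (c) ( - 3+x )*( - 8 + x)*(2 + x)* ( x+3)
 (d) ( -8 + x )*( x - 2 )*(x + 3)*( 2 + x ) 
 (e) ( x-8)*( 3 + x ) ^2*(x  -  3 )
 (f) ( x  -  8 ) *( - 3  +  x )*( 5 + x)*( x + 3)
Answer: c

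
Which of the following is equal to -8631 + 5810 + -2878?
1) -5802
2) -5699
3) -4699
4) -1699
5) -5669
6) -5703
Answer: 2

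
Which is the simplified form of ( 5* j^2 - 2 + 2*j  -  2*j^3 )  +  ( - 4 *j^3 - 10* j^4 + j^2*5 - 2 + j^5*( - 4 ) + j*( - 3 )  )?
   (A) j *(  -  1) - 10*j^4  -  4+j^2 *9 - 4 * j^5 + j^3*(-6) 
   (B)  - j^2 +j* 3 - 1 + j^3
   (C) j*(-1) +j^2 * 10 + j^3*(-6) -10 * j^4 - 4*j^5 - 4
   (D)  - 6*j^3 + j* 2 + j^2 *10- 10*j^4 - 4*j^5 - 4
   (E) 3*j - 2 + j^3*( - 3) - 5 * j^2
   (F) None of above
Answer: C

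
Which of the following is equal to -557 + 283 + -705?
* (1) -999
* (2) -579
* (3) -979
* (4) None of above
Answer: 3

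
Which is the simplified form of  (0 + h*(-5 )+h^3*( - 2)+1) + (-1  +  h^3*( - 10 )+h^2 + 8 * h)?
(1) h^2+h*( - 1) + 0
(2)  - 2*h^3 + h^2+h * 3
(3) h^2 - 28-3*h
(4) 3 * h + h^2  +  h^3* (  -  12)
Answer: 4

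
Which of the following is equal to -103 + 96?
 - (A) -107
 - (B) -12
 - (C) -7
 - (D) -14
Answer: C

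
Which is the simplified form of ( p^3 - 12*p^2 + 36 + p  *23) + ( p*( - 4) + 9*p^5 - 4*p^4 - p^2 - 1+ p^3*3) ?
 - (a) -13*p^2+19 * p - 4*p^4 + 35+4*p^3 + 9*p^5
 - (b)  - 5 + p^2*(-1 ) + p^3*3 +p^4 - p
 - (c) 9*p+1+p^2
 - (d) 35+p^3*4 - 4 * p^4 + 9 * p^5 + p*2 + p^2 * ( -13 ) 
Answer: a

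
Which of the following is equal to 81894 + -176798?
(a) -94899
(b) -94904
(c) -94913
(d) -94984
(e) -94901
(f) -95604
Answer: b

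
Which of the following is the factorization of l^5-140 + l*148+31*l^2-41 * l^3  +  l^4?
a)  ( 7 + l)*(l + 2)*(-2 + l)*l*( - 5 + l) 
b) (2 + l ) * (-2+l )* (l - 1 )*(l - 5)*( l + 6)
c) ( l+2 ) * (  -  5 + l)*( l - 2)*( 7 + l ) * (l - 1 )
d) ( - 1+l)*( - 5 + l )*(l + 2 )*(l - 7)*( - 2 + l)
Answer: c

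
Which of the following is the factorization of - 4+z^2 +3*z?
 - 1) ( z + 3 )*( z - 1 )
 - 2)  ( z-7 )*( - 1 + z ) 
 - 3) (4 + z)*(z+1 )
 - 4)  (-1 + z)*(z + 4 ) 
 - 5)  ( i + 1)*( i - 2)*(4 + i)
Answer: 4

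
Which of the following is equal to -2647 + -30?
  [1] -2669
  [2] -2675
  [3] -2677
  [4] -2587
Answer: 3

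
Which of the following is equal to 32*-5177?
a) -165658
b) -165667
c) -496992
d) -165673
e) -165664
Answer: e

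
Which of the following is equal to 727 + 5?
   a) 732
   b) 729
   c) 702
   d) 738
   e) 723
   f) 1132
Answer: a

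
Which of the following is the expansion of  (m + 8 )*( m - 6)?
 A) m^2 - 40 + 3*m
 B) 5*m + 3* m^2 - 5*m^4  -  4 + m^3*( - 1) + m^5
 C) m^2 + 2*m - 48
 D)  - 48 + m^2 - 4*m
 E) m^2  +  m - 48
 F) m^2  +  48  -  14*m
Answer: C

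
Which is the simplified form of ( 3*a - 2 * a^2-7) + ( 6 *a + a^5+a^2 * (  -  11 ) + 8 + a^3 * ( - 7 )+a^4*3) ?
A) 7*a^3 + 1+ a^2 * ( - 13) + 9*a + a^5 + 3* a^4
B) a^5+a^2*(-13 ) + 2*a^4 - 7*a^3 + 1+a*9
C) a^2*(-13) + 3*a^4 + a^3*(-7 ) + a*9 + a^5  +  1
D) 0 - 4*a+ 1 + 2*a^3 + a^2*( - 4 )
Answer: C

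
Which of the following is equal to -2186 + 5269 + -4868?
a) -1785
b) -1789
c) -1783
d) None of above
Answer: a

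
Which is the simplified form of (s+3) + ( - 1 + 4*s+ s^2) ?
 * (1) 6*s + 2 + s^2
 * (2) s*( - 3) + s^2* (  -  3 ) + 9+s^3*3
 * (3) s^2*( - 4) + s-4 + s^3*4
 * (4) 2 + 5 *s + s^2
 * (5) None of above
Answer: 4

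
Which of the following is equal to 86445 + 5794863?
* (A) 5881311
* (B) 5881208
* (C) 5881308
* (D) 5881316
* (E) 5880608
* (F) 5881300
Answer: C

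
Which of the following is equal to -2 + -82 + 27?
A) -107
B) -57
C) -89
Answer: B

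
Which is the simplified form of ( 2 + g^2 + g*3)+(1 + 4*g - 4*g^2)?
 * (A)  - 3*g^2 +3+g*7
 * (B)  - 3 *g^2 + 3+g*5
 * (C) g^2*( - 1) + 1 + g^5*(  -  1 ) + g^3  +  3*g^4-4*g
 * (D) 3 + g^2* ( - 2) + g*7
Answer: A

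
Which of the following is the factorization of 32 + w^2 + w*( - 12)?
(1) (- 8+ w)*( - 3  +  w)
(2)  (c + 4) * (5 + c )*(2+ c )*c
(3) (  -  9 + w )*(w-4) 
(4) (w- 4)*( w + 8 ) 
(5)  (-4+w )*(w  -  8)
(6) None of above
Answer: 5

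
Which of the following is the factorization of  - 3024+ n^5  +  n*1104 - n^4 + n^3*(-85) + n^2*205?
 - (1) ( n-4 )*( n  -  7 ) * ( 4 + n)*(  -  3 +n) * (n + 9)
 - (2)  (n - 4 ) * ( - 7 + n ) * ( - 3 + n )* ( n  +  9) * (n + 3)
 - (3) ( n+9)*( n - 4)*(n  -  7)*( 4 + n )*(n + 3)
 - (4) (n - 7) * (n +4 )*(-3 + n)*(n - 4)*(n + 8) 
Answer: 1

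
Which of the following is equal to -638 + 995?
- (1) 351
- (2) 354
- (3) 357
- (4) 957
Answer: 3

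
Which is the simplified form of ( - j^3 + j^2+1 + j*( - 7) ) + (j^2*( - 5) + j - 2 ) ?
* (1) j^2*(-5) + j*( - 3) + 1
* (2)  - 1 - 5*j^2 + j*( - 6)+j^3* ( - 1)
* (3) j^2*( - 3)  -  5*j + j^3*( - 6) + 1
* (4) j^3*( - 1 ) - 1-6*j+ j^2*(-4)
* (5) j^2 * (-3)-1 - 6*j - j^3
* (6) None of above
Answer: 4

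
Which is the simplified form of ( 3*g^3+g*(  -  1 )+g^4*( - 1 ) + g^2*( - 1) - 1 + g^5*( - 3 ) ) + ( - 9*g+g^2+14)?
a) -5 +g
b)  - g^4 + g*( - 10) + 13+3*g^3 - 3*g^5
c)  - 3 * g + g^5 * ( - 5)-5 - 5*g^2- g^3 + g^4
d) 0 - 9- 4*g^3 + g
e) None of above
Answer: b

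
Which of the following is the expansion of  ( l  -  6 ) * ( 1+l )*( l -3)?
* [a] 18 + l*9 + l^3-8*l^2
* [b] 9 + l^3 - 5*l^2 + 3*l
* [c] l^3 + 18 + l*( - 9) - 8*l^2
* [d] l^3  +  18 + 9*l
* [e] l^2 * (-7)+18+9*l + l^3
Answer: a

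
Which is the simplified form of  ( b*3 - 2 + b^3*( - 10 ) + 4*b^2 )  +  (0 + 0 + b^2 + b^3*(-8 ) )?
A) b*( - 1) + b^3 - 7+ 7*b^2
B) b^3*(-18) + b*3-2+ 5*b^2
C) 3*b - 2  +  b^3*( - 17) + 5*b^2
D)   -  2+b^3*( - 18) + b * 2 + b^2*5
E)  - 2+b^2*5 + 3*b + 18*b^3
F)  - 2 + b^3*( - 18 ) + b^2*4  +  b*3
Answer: B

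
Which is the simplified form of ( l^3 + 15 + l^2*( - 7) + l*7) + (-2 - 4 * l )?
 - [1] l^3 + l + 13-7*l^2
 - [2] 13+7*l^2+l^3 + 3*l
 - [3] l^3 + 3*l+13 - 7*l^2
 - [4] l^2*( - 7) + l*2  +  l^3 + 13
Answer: 3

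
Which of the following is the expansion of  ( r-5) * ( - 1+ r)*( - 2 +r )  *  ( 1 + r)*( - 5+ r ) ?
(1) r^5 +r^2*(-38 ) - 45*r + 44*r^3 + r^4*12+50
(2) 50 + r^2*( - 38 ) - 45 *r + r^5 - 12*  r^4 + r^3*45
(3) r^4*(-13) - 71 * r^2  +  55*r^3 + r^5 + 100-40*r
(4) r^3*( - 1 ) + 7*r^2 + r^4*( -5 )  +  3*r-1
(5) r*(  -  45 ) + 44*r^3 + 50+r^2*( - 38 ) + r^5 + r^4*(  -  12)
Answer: 5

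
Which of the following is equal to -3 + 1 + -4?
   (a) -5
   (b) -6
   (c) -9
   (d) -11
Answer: b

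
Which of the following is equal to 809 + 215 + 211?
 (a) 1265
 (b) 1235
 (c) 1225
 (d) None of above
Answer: b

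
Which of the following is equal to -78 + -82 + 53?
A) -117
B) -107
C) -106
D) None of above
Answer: B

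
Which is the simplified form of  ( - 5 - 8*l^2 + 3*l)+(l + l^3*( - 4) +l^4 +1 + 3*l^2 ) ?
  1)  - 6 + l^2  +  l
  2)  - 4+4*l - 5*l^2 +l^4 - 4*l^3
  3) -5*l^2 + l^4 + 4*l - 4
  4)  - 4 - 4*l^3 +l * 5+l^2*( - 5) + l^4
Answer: 2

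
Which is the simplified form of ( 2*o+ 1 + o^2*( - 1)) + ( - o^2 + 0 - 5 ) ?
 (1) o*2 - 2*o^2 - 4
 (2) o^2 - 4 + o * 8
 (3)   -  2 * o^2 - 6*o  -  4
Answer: 1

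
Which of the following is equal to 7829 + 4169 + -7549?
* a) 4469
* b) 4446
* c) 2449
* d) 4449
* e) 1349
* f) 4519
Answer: d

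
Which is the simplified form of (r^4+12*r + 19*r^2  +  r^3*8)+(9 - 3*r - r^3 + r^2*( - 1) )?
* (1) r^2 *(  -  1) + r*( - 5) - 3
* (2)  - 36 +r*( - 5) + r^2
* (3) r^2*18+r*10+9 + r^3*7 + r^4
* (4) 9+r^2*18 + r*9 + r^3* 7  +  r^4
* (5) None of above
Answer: 4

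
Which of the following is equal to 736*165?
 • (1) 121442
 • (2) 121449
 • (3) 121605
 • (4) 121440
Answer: 4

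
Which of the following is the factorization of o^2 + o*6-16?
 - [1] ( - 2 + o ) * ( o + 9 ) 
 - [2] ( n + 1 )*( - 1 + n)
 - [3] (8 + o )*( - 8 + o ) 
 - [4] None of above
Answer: 4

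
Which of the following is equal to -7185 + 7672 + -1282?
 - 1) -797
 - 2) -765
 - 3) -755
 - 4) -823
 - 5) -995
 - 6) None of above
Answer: 6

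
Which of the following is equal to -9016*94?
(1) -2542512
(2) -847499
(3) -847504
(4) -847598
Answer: 3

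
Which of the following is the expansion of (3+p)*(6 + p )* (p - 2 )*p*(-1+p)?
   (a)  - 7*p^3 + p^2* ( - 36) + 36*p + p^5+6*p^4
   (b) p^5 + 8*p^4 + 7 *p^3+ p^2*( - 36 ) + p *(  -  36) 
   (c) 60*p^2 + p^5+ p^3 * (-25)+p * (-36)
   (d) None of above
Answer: a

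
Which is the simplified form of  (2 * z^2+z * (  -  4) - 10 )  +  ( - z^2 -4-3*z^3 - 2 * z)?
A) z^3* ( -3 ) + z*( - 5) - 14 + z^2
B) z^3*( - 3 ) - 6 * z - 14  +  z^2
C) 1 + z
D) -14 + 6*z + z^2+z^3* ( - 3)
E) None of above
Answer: B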